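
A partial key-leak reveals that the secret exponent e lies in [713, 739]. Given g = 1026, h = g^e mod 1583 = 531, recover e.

Compute 1026^713 mod 1583 = 182, then multiply by 1026 repeatedly:
  1026^713=182  1026^714=1521  1026^715=1291  1026^716=1178  1026^717=799
  1026^718=1363  1026^719=649  1026^720=1014  1026^721=333  1026^722=1313
  1026^723=5  1026^724=381  1026^725=1488  1026^726=676  1026^727=222
  1026^728=1403  1026^729=531
Found 531 at exponent 729.

729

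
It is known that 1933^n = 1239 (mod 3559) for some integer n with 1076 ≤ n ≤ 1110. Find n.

Compute 1933^1076 mod 3559 = 2006, then multiply by 1933 repeatedly:
  1933^1076=2006  1933^1077=1847  1933^1078=574  1933^1079=2693  1933^1080=2311
  1933^1081=618  1933^1082=2329  1933^1083=3381  1933^1084=1149  1933^1085=201
  1933^1086=602  1933^1087=3432  1933^1088=80  1933^1089=1603  1933^1090=2269
  1933^1091=1289  1933^1092=337  1933^1093=124  1933^1094=1239
Found 1239 at exponent 1094.

1094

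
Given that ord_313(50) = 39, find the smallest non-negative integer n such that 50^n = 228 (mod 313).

10

Successive powers of 50 modulo 313:
  50^0=1  50^1=50  50^2=309  50^3=113  50^4=16  50^5=174
  50^6=249  50^7=243  50^8=256  50^9=280  50^10=228
So 50^10 ≡ 228 (mod 313), giving n = 10.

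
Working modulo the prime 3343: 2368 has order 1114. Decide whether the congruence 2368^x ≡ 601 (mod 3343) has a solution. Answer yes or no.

no

601 ∈ ⟨2368⟩ iff 601^1114 ≡ 1 (mod 3343), since |⟨2368⟩| = 1114.
601^1114 mod 3343 = 1918.
Since 1918 ≠ 1, 601 does not lie in the subgroup.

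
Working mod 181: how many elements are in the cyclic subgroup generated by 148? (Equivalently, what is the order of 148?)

45

The order of 148 must divide p − 1 = 180 = 2^2 · 3^2 · 5.
Divisors: 1, 2, 3, 4, 5, 6, 9, 10, 12, 15, 18, 20, 30, 36, 45, 60, 90, 180.
Check each in increasing order: 148^1 ≡ 148;  148^2 ≡ 3;  148^3 ≡ 82;  148^4 ≡ 9;  148^5 ≡ 65;  148^6 ≡ 27;  148^9 ≡ 42;  148^10 ≡ 62;  148^12 ≡ 5;  148^15 ≡ 48;  148^18 ≡ 135;  148^20 ≡ 43;  148^30 ≡ 132;  148^36 ≡ 125;  148^45 ≡ 1.
Smallest exponent giving 1 is 45.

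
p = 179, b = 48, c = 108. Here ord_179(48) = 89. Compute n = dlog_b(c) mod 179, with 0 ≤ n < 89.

Baby-step giant-step with m = ceil(sqrt(89)) = 10.
Baby table (48^j mod 179 for j=0..9):
  0:1  1:48  2:156  3:149  4:171  5:153  6:5  7:61
  8:64  9:29
Giant step factor: 48^(-10) ≡ 85 (mod 179).
Scan 108·85^i mod 179 for i = 0, 1, …:
  i=0: 108   i=1: 51   i=2: 39   i=3: 93
  i=4: 29
Match at i=4, j=9: n = 4·10 + 9 = 49.

49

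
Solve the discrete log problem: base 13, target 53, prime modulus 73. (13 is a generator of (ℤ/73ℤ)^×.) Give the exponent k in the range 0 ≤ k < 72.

Successive powers of 13 modulo 73:
  13^0=1  13^1=13  13^2=23  13^3=7  13^4=18  13^5=15
  13^6=49  13^7=53
So 13^7 ≡ 53 (mod 73), giving k = 7.

7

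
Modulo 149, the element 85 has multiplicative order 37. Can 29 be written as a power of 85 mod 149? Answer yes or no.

29 ∈ ⟨85⟩ iff 29^37 ≡ 1 (mod 149), since |⟨85⟩| = 37.
29^37 mod 149 = 1.
Since 1 = 1, 29 lies in the subgroup.

yes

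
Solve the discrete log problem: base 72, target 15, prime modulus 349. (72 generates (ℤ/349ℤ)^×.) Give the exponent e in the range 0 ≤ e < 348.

196

Baby-step giant-step with m = ceil(sqrt(348)) = 19.
Baby table (72^j mod 349 for j=0..18):
  0:1  1:72  2:298  3:167  4:158  5:208  6:318  7:211
  8:185  9:58  10:337  11:183  12:263  13:90  14:198  15:296
  16:23  17:260  18:223
Giant step factor: 72^(-19) ≡ 175 (mod 349).
Scan 15·175^i mod 349 for i = 0, 1, …:
  i=0: 15   i=1: 182   i=2: 91   i=3: 220
  i=4: 110   i=5: 55   i=6: 202   i=7: 101
  i=8: 225   i=9: 287   i=10: 318
Match at i=10, j=6: e = 10·19 + 6 = 196.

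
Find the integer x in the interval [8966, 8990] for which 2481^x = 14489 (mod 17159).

8987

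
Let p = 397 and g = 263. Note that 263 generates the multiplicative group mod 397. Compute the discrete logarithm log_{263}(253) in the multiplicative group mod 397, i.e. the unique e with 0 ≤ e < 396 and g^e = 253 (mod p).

Baby-step giant-step with m = ceil(sqrt(396)) = 20.
Baby table (263^j mod 397 for j=0..19):
  0:1  1:263  2:91  3:113  4:341  5:358  6:65  7:24
  8:357  9:199  10:330  11:244  12:255  13:369  14:179  15:231
  16:12  17:377  18:298  19:165
Giant step factor: 263^(-20) ≡ 192 (mod 397).
Scan 253·192^i mod 397 for i = 0, 1, …:
  i=0: 253   i=1: 142   i=2: 268   i=3: 243
  i=4: 207   i=5: 44   i=6: 111   i=7: 271
  i=8: 25   i=9: 36   i=10: 163   i=11: 330
Match at i=11, j=10: e = 11·20 + 10 = 230.

230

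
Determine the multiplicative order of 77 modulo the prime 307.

51

The order of 77 must divide p − 1 = 306 = 2 · 3^2 · 17.
Divisors: 1, 2, 3, 6, 9, 17, 18, 34, 51, 102, 153, 306.
Check each in increasing order: 77^1 ≡ 77;  77^2 ≡ 96;  77^3 ≡ 24;  77^6 ≡ 269;  77^9 ≡ 9;  77^17 ≡ 17;  77^18 ≡ 81;  77^34 ≡ 289;  77^51 ≡ 1.
Smallest exponent giving 1 is 51.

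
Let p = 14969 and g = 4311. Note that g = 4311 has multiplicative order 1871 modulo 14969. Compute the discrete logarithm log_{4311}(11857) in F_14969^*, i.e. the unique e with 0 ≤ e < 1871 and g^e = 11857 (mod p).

Baby-step giant-step with m = ceil(sqrt(1871)) = 44.
Baby table (4311^j mod 14969 for j=0..43):
  0:1  1:4311  2:8192  3:3841  4:2837  5:634  6:8816  7:14454
  8:10216  9:2378  10:12762  11:5907  12:2808  13:10336  14:10752  15:7848
  16:2788  17:13930  18:11571  19:5873  20:5924  21:1250  22:14879  23:1204
  24:11170  25:13566  26:14112  27:2816  28:14886  29:1443  30:8638  31:10515
  32:4033  33:7254  34:1753  35:12807  36:5305  37:12192  38:3553  39:3696
  40:6440  41:10314  42:5724  43:7252
Giant step factor: 4311^(-44) ≡ 14361 (mod 14969).
Scan 11857·14361^i mod 14969 for i = 0, 1, …:
  i=0: 11857   i=1: 6002   i=2: 3220   i=3: 3179
  i=4: 13138   i=5: 5542   i=6: 13458   i=7: 5579
  i=8: 5931   i=9: 1481     …   i=37: 14569
  i=38: 3696
Match at i=38, j=39: e = 38·44 + 39 = 1711.

1711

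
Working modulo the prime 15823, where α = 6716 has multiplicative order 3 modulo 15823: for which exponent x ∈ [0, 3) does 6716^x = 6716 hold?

1

Successive powers of 6716 modulo 15823:
  6716^0=1  6716^1=6716
So 6716^1 ≡ 6716 (mod 15823), giving x = 1.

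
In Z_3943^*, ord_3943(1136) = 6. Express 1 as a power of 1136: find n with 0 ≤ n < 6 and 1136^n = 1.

Successive powers of 1136 modulo 3943:
  1136^0=1
So 1136^0 ≡ 1 (mod 3943), giving n = 0.

0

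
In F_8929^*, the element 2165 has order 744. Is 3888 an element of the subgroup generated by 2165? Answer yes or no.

yes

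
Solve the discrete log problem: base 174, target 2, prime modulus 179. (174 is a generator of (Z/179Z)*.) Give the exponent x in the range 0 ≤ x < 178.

Baby-step giant-step with m = ceil(sqrt(178)) = 14.
Baby table (174^j mod 179 for j=0..13):
  0:1  1:174  2:25  3:54  4:88  5:97  6:52  7:98
  8:47  9:123  10:101  11:32  12:19  13:84
Giant step factor: 174^(-14) ≡ 153 (mod 179).
Scan 2·153^i mod 179 for i = 0, 1, …:
  i=0: 2   i=1: 127   i=2: 99   i=3: 111
  i=4: 157   i=5: 35   i=6: 164   i=7: 32
Match at i=7, j=11: x = 7·14 + 11 = 109.

109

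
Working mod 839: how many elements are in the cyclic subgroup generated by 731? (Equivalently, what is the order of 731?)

838

The order of 731 must divide p − 1 = 838 = 2 · 419.
Divisors: 1, 2, 419, 838.
Check each in increasing order: 731^1 ≡ 731;  731^2 ≡ 757;  731^419 ≡ 838;  731^838 ≡ 1.
Smallest exponent giving 1 is 838.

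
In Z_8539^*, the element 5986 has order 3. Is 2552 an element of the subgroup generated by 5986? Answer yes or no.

⟨5986⟩ has order 3; its elements mod 8539 are {1, 2552, 5986}.
2552 is in this set.

yes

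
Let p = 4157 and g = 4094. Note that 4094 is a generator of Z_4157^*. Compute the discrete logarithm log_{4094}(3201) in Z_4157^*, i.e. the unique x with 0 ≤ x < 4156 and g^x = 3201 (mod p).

Baby-step giant-step with m = ceil(sqrt(4156)) = 65.
Baby table (4094^j mod 4157 for j=0..64):
  0:1  1:4094  2:3969  3:3530  4:2088  5:1480  6:2371  7:279
  8:3208  9:1589  10:3818  11:572  12:1377  13:546  14:3015  15:1277
  16:2689  17:1030  18:1622  19:1739  20:2682  21:1471  22:2938  23:1971
  24:537  25:3582  26:2969  27:18  28:3023  29:773  30:1185  31:171
  32:1698  33:1108  34:865  35:3703  36:3660  37:2212  38:1982  39:4001
  40:1514  41:229  42:2201  43:2675  44:1912  45:97  46:2203  47:2549
  48:1536  49:3000  50:2222  51:1352  52:2121  53:3558  54:324  55:373
  56:1443  57:545  58:3078  59:1465  60:3316  61:3099  62:142  63:3525
  64:2403
Giant step factor: 4094^(-65) ≡ 493 (mod 4157).
Scan 3201·493^i mod 4157 for i = 0, 1, …:
  i=0: 3201   i=1: 2590   i=2: 671   i=3: 2400
  i=4: 2612   i=5: 3203   i=6: 3576   i=7: 400
  i=8: 1821   i=9: 3998     …   i=24: 2205
  i=25: 2088
Match at i=25, j=4: x = 25·65 + 4 = 1629.

1629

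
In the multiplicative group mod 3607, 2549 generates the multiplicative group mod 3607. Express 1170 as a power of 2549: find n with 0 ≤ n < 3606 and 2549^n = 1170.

18

Successive powers of 2549 modulo 3607:
  2549^0=1  2549^1=2549  2549^2=1194  2549^3=2805  2549^4=871  2549^5=1874
  2549^6=1158  2549^7=1216  2549^8=1171  2549^9=1890  2549^10=2265  2549^11=2285
  2549^12=2767  2549^13=1398  2549^14=3393  2549^15=2778  2549^16=581  2549^17=2099
  2549^18=1170
So 2549^18 ≡ 1170 (mod 3607), giving n = 18.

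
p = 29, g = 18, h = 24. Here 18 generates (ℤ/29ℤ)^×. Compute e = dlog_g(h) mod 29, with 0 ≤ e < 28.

Successive powers of 18 modulo 29:
  18^0=1  18^1=18  18^2=5  18^3=3  18^4=25  18^5=15
  18^6=9  18^7=17  18^8=16  18^9=27  18^10=22  18^11=19
  18^12=23  18^13=8  18^14=28  18^15=11  18^16=24
So 18^16 ≡ 24 (mod 29), giving e = 16.

16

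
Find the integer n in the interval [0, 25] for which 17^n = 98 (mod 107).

3

Compute 17^0 mod 107 = 1, then multiply by 17 repeatedly:
  17^0=1  17^1=17  17^2=75  17^3=98
Found 98 at exponent 3.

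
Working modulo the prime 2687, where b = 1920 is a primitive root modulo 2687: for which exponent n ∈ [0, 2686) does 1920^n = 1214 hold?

88

Baby-step giant-step with m = ceil(sqrt(2686)) = 52.
Baby table (1920^j mod 2687 for j=0..51):
  0:1  1:1920  2:2523  3:2186  4:26  5:1554  6:1110  7:409
  8:676  9:99  10:1990  11:2573  12:1454  13:2574  14:687  15:2410
  16:186  17:2436  18:1740  19:859  20:2149  21:1535  22:2248  23:838
  24:2134  25:2292  26:2021  27:292  28:1744  29:478  30:1493  31:2218
  32:2352  33:1680  34:1200  35:1241  36:2038  37:688  38:1643  39:22
  40:1935  41:1766  42:2413  43:572  44:1944  45:237  46:937  47:1437
  48:2178  49:788  50:179  51:2431
Giant step factor: 1920^(-52) ≡ 254 (mod 2687).
Scan 1214·254^i mod 2687 for i = 0, 1, …:
  i=0: 1214   i=1: 2038
Match at i=1, j=36: n = 1·52 + 36 = 88.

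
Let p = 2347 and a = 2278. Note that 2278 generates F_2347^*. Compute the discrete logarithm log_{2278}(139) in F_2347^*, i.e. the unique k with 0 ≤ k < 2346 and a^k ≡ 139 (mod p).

Baby-step giant-step with m = ceil(sqrt(2346)) = 49.
Baby table (2278^j mod 2347 for j=0..48):
  0:1  1:2278  2:67  3:71  4:2142  5:63  6:347  7:1874
  8:2126  9:1167  10:1622  11:738  12:712  13:159  14:764  15:1265
  16:1901  17:263  18:629  19:1192  20:2244  21:66  22:140  23:2075
  24:2339  25:552  26:1811  27:1779  28:1640  29:1843  30:1918  31:1437
  32:1768  33:52  34:1106  35:1137  36:1345  37:1075  38:929  39:1615
  40:1221  41:243  42:2009  43:2199  44:824  45:1819  46:1227  47:2176
  48:64
Giant step factor: 2278^(-49) ≡ 954 (mod 2347).
Scan 139·954^i mod 2347 for i = 0, 1, …:
  i=0: 139   i=1: 1174   i=2: 477   i=3: 2087
  i=4: 742   i=5: 1421   i=6: 1415   i=7: 385
  i=8: 1158   i=9: 1642     …   i=39: 737
  i=40: 1345
Match at i=40, j=36: k = 40·49 + 36 = 1996.

1996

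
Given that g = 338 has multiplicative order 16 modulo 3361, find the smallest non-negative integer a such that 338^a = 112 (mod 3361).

Successive powers of 338 modulo 3361:
  338^0=1  338^1=338  338^2=3331  338^3=3304  338^4=900  338^5=1710
  338^6=3249  338^7=2476  338^8=3360  338^9=3023  338^10=30  338^11=57
  338^12=2461  338^13=1651  338^14=112
So 338^14 ≡ 112 (mod 3361), giving a = 14.

14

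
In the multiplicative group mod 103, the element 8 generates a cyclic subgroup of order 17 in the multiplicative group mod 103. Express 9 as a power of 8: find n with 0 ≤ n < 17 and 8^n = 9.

Successive powers of 8 modulo 103:
  8^0=1  8^1=8  8^2=64  8^3=100  8^4=79  8^5=14
  8^6=9
So 8^6 ≡ 9 (mod 103), giving n = 6.

6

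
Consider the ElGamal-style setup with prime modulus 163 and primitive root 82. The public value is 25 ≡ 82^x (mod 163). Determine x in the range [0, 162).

132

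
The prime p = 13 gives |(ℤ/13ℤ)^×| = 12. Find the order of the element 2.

The order of 2 must divide p − 1 = 12 = 2^2 · 3.
Divisors: 1, 2, 3, 4, 6, 12.
Check each in increasing order: 2^1 ≡ 2;  2^2 ≡ 4;  2^3 ≡ 8;  2^4 ≡ 3;  2^6 ≡ 12;  2^12 ≡ 1.
Smallest exponent giving 1 is 12.

12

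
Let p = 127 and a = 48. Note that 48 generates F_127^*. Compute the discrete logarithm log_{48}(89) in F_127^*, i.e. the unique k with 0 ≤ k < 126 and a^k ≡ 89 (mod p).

57

Baby-step giant-step with m = ceil(sqrt(126)) = 12.
Baby table (48^j mod 127 for j=0..11):
  0:1  1:48  2:18  3:102  4:70  5:58  6:117  7:28
  8:74  9:123  10:62  11:55
Giant step factor: 48^(-12) ≡ 47 (mod 127).
Scan 89·47^i mod 127 for i = 0, 1, …:
  i=0: 89   i=1: 119   i=2: 5   i=3: 108
  i=4: 123
Match at i=4, j=9: k = 4·12 + 9 = 57.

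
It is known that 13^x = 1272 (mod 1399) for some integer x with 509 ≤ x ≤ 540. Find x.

516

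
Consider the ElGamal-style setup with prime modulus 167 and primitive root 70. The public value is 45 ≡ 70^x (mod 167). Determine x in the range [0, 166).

Baby-step giant-step with m = ceil(sqrt(166)) = 13.
Baby table (70^j mod 167 for j=0..12):
  0:1  1:70  2:57  3:149  4:76  5:143  6:157  7:135
  8:98  9:13  10:75  11:73  12:100
Giant step factor: 70^(-13) ≡ 155 (mod 167).
Scan 45·155^i mod 167 for i = 0, 1, …:
  i=0: 45   i=1: 128   i=2: 134   i=3: 62
  i=4: 91   i=5: 77   i=6: 78   i=7: 66
  i=8: 43   i=9: 152   i=10: 13
Match at i=10, j=9: x = 10·13 + 9 = 139.

139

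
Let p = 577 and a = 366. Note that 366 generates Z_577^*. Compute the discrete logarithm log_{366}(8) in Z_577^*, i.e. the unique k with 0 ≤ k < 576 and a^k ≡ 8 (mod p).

Baby-step giant-step with m = ceil(sqrt(576)) = 24.
Baby table (366^j mod 577 for j=0..23):
  0:1  1:366  2:92  3:206  4:386  5:488  6:315  7:467
  8:130  9:266  10:420  11:238  12:558  13:547  14:560  15:125
  16:167  17:537  18:362  19:359  20:415  21:139  22:98  23:94
Giant step factor: 366^(-24) ≡ 195 (mod 577).
Scan 8·195^i mod 577 for i = 0, 1, …:
  i=0: 8   i=1: 406   i=2: 121   i=3: 515
  i=4: 27   i=5: 72   i=6: 192   i=7: 512
  i=8: 19   i=9: 243     …   i=19: 65
  i=20: 558
Match at i=20, j=12: k = 20·24 + 12 = 492.

492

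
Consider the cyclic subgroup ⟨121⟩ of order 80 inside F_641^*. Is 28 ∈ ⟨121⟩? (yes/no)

no

28 ∈ ⟨121⟩ iff 28^80 ≡ 1 (mod 641), since |⟨121⟩| = 80.
28^80 mod 641 = 487.
Since 487 ≠ 1, 28 does not lie in the subgroup.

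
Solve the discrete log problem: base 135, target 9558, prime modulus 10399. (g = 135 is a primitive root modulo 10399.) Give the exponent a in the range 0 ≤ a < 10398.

Baby-step giant-step with m = ceil(sqrt(10398)) = 102.
Baby table (135^j mod 10399 for j=0..101):
  0:1  1:135  2:7826  3:6211  4:6565  5:2360  6:6630  7:736
  8:5769  9:9289  10:6135  11:6704  12:327  13:2549  14:948  15:3192
  16:4561  17:2194  18:5018  19:1495  20:4244  21:995  22:9537  23:8418
  24:2939  25:1603  26:8425  27:3884  28:4390  29:10306  30:8243  31:112
  32:4721  33:2996  34:9298  35:7350  36:4345  37:4231  38:9639  39:1390
  40:468  41:786  42:2120  43:5427  44:4715  45:2186  46:3938  47:1281
  48:6551  49:470  50:1056  51:7373  52:7450  53:7446  54:6906  55:6799
  56:2753  57:7690  58:8649  59:2927  60:10382  61:8104  62:2145  63:8802
  64:2784  65:1476  66:1679  67:8286  68:5917  69:8471  70:10094  71:421
  72:4840  73:8662  74:4682  75:8130  76:5655  77:4298  78:8285  79:5782
  80:645  81:3883  82:4255  83:2480  84:2032  85:3946  86:2361  87:6765
  88:8562  89:1581  90:5455  91:8495  92:2935  93:1063  94:8318  95:10237
  96:9327  97:866  98:2521  99:7567  100:2443  101:7436
Giant step factor: 135^(-102) ≡ 773 (mod 10399).
Scan 9558·773^i mod 10399 for i = 0, 1, …:
  i=0: 9558   i=1: 5044   i=2: 9786   i=3: 4505
  i=4: 9099   i=5: 3803   i=6: 7201   i=7: 2908
  i=8: 1700   i=9: 3826   i=10: 4182   i=11: 8996
  i=12: 7376   i=13: 2996
Match at i=13, j=33: a = 13·102 + 33 = 1359.

1359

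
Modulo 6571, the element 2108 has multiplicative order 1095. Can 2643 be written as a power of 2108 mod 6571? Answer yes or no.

no

2643 ∈ ⟨2108⟩ iff 2643^1095 ≡ 1 (mod 6571), since |⟨2108⟩| = 1095.
2643^1095 mod 6571 = 2979.
Since 2979 ≠ 1, 2643 does not lie in the subgroup.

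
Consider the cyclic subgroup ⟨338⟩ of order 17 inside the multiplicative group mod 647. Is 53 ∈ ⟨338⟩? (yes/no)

yes

53 ∈ ⟨338⟩ iff 53^17 ≡ 1 (mod 647), since |⟨338⟩| = 17.
53^17 mod 647 = 1.
Since 1 = 1, 53 lies in the subgroup.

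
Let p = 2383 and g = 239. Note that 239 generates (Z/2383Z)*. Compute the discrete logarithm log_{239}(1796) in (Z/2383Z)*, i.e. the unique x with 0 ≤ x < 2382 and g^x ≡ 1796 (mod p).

83

Baby-step giant-step with m = ceil(sqrt(2382)) = 49.
Baby table (239^j mod 2383 for j=0..48):
  0:1  1:239  2:2312  3:2095  4:275  5:1384  6:1922  7:1822
  8:1752  9:1703  10:1907  11:620  12:434  13:1257  14:165  15:1307
  16:200  17:140  18:98  19:1975  20:191  21:372  22:737  23:2184
  24:99  25:2214  26:120  27:84  28:1012  29:1185  30:2021  31:1653
  32:1872  33:1787  34:536  35:1805  36:72  37:527  38:2037  39:711
  40:736  41:1945  42:170  43:119  44:2228  45:1083  46:1473  47:1746
  48:269
Giant step factor: 239^(-49) ≡ 2240 (mod 2383).
Scan 1796·2240^i mod 2383 for i = 0, 1, …:
  i=0: 1796   i=1: 536
Match at i=1, j=34: x = 1·49 + 34 = 83.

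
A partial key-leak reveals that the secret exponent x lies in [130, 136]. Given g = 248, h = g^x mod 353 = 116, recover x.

Compute 248^130 mod 353 = 165, then multiply by 248 repeatedly:
  248^130=165  248^131=325  248^132=116
Found 116 at exponent 132.

132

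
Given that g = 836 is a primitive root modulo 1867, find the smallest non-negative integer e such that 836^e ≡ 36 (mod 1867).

446

Baby-step giant-step with m = ceil(sqrt(1866)) = 44.
Baby table (836^j mod 1867 for j=0..43):
  0:1  1:836  2:638  3:1273  4:38  5:29  6:1840  7:1699
  8:1444  9:1102  10:841  11:1084  12:729  13:802  14:219  15:118
  16:1564  17:604  18:854  19:750  20:1555  21:548  22:713  23:495
  24:1213  25:287  26:956  27:140  28:1286  29:1571  30:855  31:1586
  32:326  33:1821  34:751  35:524  36:1186  37:119  38:533  39:1242
  40:260  41:788  42:1584  43:521
Giant step factor: 836^(-44) ≡ 1360 (mod 1867).
Scan 36·1360^i mod 1867 for i = 0, 1, …:
  i=0: 36   i=1: 418   i=2: 912   i=3: 632
  i=4: 700   i=5: 1697   i=6: 308   i=7: 672
  i=8: 957   i=9: 221   i=10: 1840
Match at i=10, j=6: e = 10·44 + 6 = 446.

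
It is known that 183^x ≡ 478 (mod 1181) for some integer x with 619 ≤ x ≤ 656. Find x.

641

Compute 183^619 mod 1181 = 601, then multiply by 183 repeatedly:
  183^619=601  183^620=150  183^621=287  183^622=557  183^623=365
  183^624=659  183^625=135  183^626=1085  183^627=147  183^628=919
  183^629=475  183^630=712  183^631=386  183^632=959  183^633=709
  183^634=1018  183^635=877  183^636=1056  183^637=745  183^638=520
  183^639=680  183^640=435  183^641=478
Found 478 at exponent 641.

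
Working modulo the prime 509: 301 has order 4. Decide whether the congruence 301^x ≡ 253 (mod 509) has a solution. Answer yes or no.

253 ∈ ⟨301⟩ iff 253^4 ≡ 1 (mod 509), since |⟨301⟩| = 4.
253^4 mod 509 = 355.
Since 355 ≠ 1, 253 does not lie in the subgroup.

no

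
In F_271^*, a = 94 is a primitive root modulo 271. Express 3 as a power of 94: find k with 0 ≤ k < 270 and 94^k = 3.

117

Baby-step giant-step with m = ceil(sqrt(270)) = 17.
Baby table (94^j mod 271 for j=0..16):
  0:1  1:94  2:164  3:240  4:67  5:65  6:148  7:91
  8:153  9:19  10:160  11:135  12:224  13:189  14:151  15:102
  16:103
Giant step factor: 94^(-17) ≡ 260 (mod 271).
Scan 3·260^i mod 271 for i = 0, 1, …:
  i=0: 3   i=1: 238   i=2: 92   i=3: 72
  i=4: 21   i=5: 40   i=6: 102
Match at i=6, j=15: k = 6·17 + 15 = 117.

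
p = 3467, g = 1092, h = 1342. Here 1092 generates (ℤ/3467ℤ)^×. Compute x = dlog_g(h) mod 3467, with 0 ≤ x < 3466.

Baby-step giant-step with m = ceil(sqrt(3466)) = 59.
Baby table (1092^j mod 3467 for j=0..58):
  0:1  1:1092  2:3283  3:158  4:2653  5:2131  6:695  7:3134
  8:399  9:2333  10:2858  11:636  12:1112  13:854  14:3412  15:2346
  16:3186  17:1711  18:3166  19:673  20:3379  21:980  22:2324  23:3431
  24:2292  25:3157  26:1246  27:1568  28:3025  29:2716  30:1587  31:2971
  32:2687  33:1122  34:1373  35:1572  36:459  37:1980  38:2219  39:3182
  40:810  41:435  42:41  43:3168  44:2857  45:3011  46:1296  47:696
  48:759  49:215  50:2491  51:2044  52:2767  53:1807  54:521  55:344
  56:1212  57:2577  58:2347
Giant step factor: 1092^(-59) ≡ 171 (mod 3467).
Scan 1342·171^i mod 3467 for i = 0, 1, …:
  i=0: 1342   i=1: 660   i=2: 1916   i=3: 1738
  i=4: 2503   i=5: 1572
Match at i=5, j=35: x = 5·59 + 35 = 330.

330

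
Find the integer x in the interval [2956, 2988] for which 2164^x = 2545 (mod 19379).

2970

Compute 2164^2956 mod 19379 = 18607, then multiply by 2164 repeatedly:
  2164^2956=18607  2164^2957=15365  2164^2958=14875  2164^2959=981  2164^2960=10573
  2164^2961=12752  2164^2962=19011  2164^2963=17566  2164^2964=10605  2164^2965=4484
  2164^2966=13876  2164^2967=9593  2164^2968=4343  2164^2969=18816  2164^2970=2545
Found 2545 at exponent 2970.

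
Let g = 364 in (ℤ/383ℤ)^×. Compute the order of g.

The order of 364 must divide p − 1 = 382 = 2 · 191.
Divisors: 1, 2, 191, 382.
Check each in increasing order: 364^1 ≡ 364;  364^2 ≡ 361;  364^191 ≡ 382;  364^382 ≡ 1.
Smallest exponent giving 1 is 382.

382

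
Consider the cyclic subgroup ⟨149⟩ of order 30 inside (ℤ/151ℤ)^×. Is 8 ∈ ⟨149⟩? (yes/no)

8 ∈ ⟨149⟩ iff 8^30 ≡ 1 (mod 151), since |⟨149⟩| = 30.
8^30 mod 151 = 1.
Since 1 = 1, 8 lies in the subgroup.

yes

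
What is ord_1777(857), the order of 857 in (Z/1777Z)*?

1776

The order of 857 must divide p − 1 = 1776 = 2^4 · 3 · 37.
Divisors: 1, 2, 3, 4, 6, 8, 12, 16, 24, 37, 48, 74, 111, 148, 222, 296, 444, 592, 888, 1776.
Check each in increasing order: 857^1 ≡ 857;  857^2 ≡ 548;  857^3 ≡ 508;  857^4 ≡ 1768;  857^6 ≡ 399;  857^8 ≡ 81;  857^12 ≡ 1048;  857^16 ≡ 1230;  857^24 ≡ 118;  857^37 ≡ 1545;  857^48 ≡ 1485;  857^74 ≡ 514;  857^111 ≡ 1588;  857^148 ≡ 1200;  857^222 ≡ 181;  857^296 ≡ 630;  857^444 ≡ 775;  857^592 ≡ 629;  857^888 ≡ 1776;  857^1776 ≡ 1.
Smallest exponent giving 1 is 1776.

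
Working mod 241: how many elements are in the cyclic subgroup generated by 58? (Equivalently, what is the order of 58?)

30

The order of 58 must divide p − 1 = 240 = 2^4 · 3 · 5.
Divisors: 1, 2, 3, 4, 5, 6, 8, 10, 12, 15, 16, 20, 24, 30, 40, 48, 60, 80, 120, 240.
Check each in increasing order: 58^1 ≡ 58;  58^2 ≡ 231;  58^3 ≡ 143;  58^4 ≡ 100;  58^5 ≡ 16;  58^6 ≡ 205;  58^8 ≡ 119;  58^10 ≡ 15;  58^12 ≡ 91;  58^15 ≡ 240;  58^16 ≡ 183;  58^20 ≡ 225;  58^24 ≡ 87;  58^30 ≡ 1.
Smallest exponent giving 1 is 30.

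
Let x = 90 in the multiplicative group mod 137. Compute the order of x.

136

The order of 90 must divide p − 1 = 136 = 2^3 · 17.
Divisors: 1, 2, 4, 8, 17, 34, 68, 136.
Check each in increasing order: 90^1 ≡ 90;  90^2 ≡ 17;  90^4 ≡ 15;  90^8 ≡ 88;  90^17 ≡ 41;  90^34 ≡ 37;  90^68 ≡ 136;  90^136 ≡ 1.
Smallest exponent giving 1 is 136.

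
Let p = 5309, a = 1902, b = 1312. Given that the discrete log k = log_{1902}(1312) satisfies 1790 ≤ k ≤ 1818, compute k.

1793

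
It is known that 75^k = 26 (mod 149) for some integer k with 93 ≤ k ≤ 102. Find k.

Compute 75^93 mod 149 = 52, then multiply by 75 repeatedly:
  75^93=52  75^94=26
Found 26 at exponent 94.

94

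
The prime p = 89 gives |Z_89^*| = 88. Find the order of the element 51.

88

The order of 51 must divide p − 1 = 88 = 2^3 · 11.
Divisors: 1, 2, 4, 8, 11, 22, 44, 88.
Check each in increasing order: 51^1 ≡ 51;  51^2 ≡ 20;  51^4 ≡ 44;  51^8 ≡ 67;  51^11 ≡ 77;  51^22 ≡ 55;  51^44 ≡ 88;  51^88 ≡ 1.
Smallest exponent giving 1 is 88.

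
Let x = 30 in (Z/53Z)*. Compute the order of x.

4

The order of 30 must divide p − 1 = 52 = 2^2 · 13.
Divisors: 1, 2, 4, 13, 26, 52.
Check each in increasing order: 30^1 ≡ 30;  30^2 ≡ 52;  30^4 ≡ 1.
Smallest exponent giving 1 is 4.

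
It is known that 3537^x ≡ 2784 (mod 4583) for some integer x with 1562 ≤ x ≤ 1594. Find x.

1592

Compute 3537^1562 mod 4583 = 83, then multiply by 3537 repeatedly:
  3537^1562=83  3537^1563=259  3537^1564=4066  3537^1565=4571  3537^1566=3386
  3537^1567=903  3537^1568=4143  3537^1569=1940  3537^1570=1029  3537^1571=671
  3537^1572=3916  3537^1573=1066  3537^1574=3216  3537^1575=4569  3537^1576=895
  3537^1577=3345  3537^1578=2542  3537^1579=3791  3537^1580=3492  3537^1581=19
  3537^1582=3041  3537^1583=4299  3537^1584=3752  3537^1585=3039  3537^1586=1808
  3537^1587=1611  3537^1588=1438  3537^1589=3659  3537^1590=4074  3537^1591=786
  3537^1592=2784
Found 2784 at exponent 1592.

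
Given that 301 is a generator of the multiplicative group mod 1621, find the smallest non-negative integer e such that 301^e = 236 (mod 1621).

Baby-step giant-step with m = ceil(sqrt(1620)) = 41.
Baby table (301^j mod 1621 for j=0..40):
  0:1  1:301  2:1446  3:818  4:1447  5:1119  6:1272  7:316
  8:1098  9:1435  10:749  11:130  12:226  13:1565  14:975  15:74
  16:1201  17:18  18:555  19:92  20:135  21:110  22:690  23:202
  24:825  25:312  26:1515  27:514  28:719  29:826  30:613  31:1340
  32:1332  33:545  34:324  35:264  36:35  37:809  38:359  39:1073
  40:394
Giant step factor: 301^(-41) ≡ 1503 (mod 1621).
Scan 236·1503^i mod 1621 for i = 0, 1, …:
  i=0: 236   i=1: 1330   i=2: 297   i=3: 616
  i=4: 257   i=5: 473   i=6: 921   i=7: 1550
  i=8: 273   i=9: 206     …   i=30: 1318
  i=31: 92
Match at i=31, j=19: e = 31·41 + 19 = 1290.

1290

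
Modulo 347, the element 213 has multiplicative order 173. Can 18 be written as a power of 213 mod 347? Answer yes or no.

18 ∈ ⟨213⟩ iff 18^173 ≡ 1 (mod 347), since |⟨213⟩| = 173.
18^173 mod 347 = 346.
Since 346 ≠ 1, 18 does not lie in the subgroup.

no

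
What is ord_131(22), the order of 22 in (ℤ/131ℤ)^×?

130

The order of 22 must divide p − 1 = 130 = 2 · 5 · 13.
Divisors: 1, 2, 5, 10, 13, 26, 65, 130.
Check each in increasing order: 22^1 ≡ 22;  22^2 ≡ 91;  22^5 ≡ 92;  22^10 ≡ 80;  22^13 ≡ 78;  22^26 ≡ 58;  22^65 ≡ 130;  22^130 ≡ 1.
Smallest exponent giving 1 is 130.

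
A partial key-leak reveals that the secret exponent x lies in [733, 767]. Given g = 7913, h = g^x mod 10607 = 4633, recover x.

763

Compute 7913^733 mod 10607 = 623, then multiply by 7913 repeatedly:
  7913^733=623  7913^734=8151  7913^735=8303  7913^736=1881  7913^737=2732
  7913^738=1250  7913^739=5526  7913^740=5184  7913^741=3723  7913^742=4460
  7913^743=2491  7913^744=3477  7913^745=9550  7913^746=4882  7913^747=572
  7913^748=7654  7913^749=132  7913^750=5030  7913^751=4926  7913^752=9320
  7913^753=9296  7913^754=10310  7913^755=4593  7913^756=4827  7913^757=244
  7913^758=298  7913^759=3320  7913^760=8228  7913^761=2398  7913^762=10058
  7913^763=4633
Found 4633 at exponent 763.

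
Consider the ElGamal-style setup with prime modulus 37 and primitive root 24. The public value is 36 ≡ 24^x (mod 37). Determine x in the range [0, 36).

18

Successive powers of 24 modulo 37:
  24^0=1  24^1=24  24^2=21  24^3=23  24^4=34  24^5=2
  24^6=11  24^7=5  24^8=9  24^9=31  24^10=4  24^11=22
  24^12=10  24^13=18  24^14=25  24^15=8  24^16=7  24^17=20
  24^18=36
So 24^18 ≡ 36 (mod 37), giving x = 18.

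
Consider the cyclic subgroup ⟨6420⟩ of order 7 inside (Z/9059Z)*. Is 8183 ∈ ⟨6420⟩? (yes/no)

yes

⟨6420⟩ has order 7; its elements mod 9059 are {1, 1719, 1727, 2118, 6420, 7009, 8183}.
8183 is in this set.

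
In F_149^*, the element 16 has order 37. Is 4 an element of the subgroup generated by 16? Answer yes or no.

no

4 ∈ ⟨16⟩ iff 4^37 ≡ 1 (mod 149), since |⟨16⟩| = 37.
4^37 mod 149 = 148.
Since 148 ≠ 1, 4 does not lie in the subgroup.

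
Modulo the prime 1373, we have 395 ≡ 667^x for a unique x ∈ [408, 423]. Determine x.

410

Compute 667^408 mod 1373 = 122, then multiply by 667 repeatedly:
  667^408=122  667^409=367  667^410=395
Found 395 at exponent 410.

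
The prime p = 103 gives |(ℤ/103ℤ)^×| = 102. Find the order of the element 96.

102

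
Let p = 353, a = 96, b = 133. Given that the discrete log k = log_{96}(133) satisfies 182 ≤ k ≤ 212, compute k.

197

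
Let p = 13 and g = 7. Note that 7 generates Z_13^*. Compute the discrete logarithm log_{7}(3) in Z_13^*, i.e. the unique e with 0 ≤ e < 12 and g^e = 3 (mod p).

Successive powers of 7 modulo 13:
  7^0=1  7^1=7  7^2=10  7^3=5  7^4=9  7^5=11
  7^6=12  7^7=6  7^8=3
So 7^8 ≡ 3 (mod 13), giving e = 8.

8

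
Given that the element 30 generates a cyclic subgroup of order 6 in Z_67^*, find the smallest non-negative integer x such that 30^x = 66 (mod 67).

3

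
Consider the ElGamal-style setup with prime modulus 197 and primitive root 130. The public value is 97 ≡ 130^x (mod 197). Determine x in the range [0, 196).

Baby-step giant-step with m = ceil(sqrt(196)) = 14.
Baby table (130^j mod 197 for j=0..13):
  0:1  1:130  2:155  3:56  4:188  5:12  6:181  7:87
  8:81  9:89  10:144  11:5  12:59  13:184
Giant step factor: 130^(-14) ≡ 19 (mod 197).
Scan 97·19^i mod 197 for i = 0, 1, …:
  i=0: 97   i=1: 70   i=2: 148   i=3: 54
  i=4: 41   i=5: 188
Match at i=5, j=4: x = 5·14 + 4 = 74.

74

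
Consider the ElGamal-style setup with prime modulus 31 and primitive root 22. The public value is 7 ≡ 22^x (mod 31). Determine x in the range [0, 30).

Successive powers of 22 modulo 31:
  22^0=1  22^1=22  22^2=19  22^3=15  22^4=20  22^5=6
  22^6=8  22^7=21  22^8=28  22^9=27  22^10=5  22^11=17
  22^12=2  22^13=13  22^14=7
So 22^14 ≡ 7 (mod 31), giving x = 14.

14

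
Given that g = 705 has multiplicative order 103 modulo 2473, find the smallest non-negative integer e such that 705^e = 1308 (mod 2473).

Baby-step giant-step with m = ceil(sqrt(103)) = 11.
Baby table (705^j mod 2473 for j=0..10):
  0:1  1:705  2:2425  3:782  4:2304  5:2032  6:693  7:1384
  8:1358  9:339  10:1587
Giant step factor: 705^(-11) ≡ 2185 (mod 2473).
Scan 1308·2185^i mod 2473 for i = 0, 1, …:
  i=0: 1308   i=1: 1665   i=2: 242   i=3: 2021
  i=4: 1580   i=5: 2465   i=6: 2304
Match at i=6, j=4: e = 6·11 + 4 = 70.

70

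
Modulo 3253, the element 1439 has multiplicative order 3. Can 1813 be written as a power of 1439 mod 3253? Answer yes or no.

yes

1813 ∈ ⟨1439⟩ iff 1813^3 ≡ 1 (mod 3253), since |⟨1439⟩| = 3.
1813^3 mod 3253 = 1.
Since 1 = 1, 1813 lies in the subgroup.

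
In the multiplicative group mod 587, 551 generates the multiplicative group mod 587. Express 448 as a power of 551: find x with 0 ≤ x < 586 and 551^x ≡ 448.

Baby-step giant-step with m = ceil(sqrt(586)) = 25.
Baby table (551^j mod 587 for j=0..24):
  0:1  1:551  2:122  3:304  4:209  5:107  6:257  7:140
  8:243  9:57  10:296  11:497  12:305  13:173  14:229  15:561
  16:349  17:350  18:314  19:436  20:153  21:362  22:469  23:139
  24:279
Giant step factor: 551^(-25) ≡ 298 (mod 587).
Scan 448·298^i mod 587 for i = 0, 1, …:
  i=0: 448   i=1: 255   i=2: 267   i=3: 321
  i=4: 564   i=5: 190   i=6: 268   i=7: 32
  i=8: 144   i=9: 61   i=10: 568   i=11: 208
  i=12: 349
Match at i=12, j=16: x = 12·25 + 16 = 316.

316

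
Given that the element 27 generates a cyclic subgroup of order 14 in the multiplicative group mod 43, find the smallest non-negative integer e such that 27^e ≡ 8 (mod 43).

13

Successive powers of 27 modulo 43:
  27^0=1  27^1=27  27^2=41  27^3=32  27^4=4  27^5=22
  27^6=35  27^7=42  27^8=16  27^9=2  27^10=11  27^11=39
  27^12=21  27^13=8
So 27^13 ≡ 8 (mod 43), giving e = 13.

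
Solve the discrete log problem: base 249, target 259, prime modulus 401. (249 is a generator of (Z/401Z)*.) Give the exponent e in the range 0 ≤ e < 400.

Baby-step giant-step with m = ceil(sqrt(400)) = 20.
Baby table (249^j mod 401 for j=0..19):
  0:1  1:249  2:247  3:150  4:57  5:158  6:44  7:129
  8:41  9:184  10:102  11:135  12:332  13:62  14:200  15:76
  16:77  17:326  18:172  19:322
Giant step factor: 249^(-20) ≡ 164 (mod 401).
Scan 259·164^i mod 401 for i = 0, 1, …:
  i=0: 259   i=1: 371   i=2: 293   i=3: 333
  i=4: 76
Match at i=4, j=15: e = 4·20 + 15 = 95.

95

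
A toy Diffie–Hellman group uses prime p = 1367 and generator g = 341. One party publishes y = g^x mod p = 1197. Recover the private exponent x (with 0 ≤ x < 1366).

1147

Baby-step giant-step with m = ceil(sqrt(1366)) = 37.
Baby table (341^j mod 1367 for j=0..36):
  0:1  1:341  2:86  3:619  4:561  5:1288  6:401  7:41
  8:311  9:792  10:773  11:1129  12:862  13:37  14:314  15:448
  16:1031  17:252  18:1178  19:1167  20:150  21:571  22:597  23:1261
  24:763  25:453  26:2  27:682  28:172  29:1238  30:1122  31:1209
  32:802  33:82  34:622  35:217  36:179
Giant step factor: 341^(-37) ≡ 112 (mod 1367).
Scan 1197·112^i mod 1367 for i = 0, 1, …:
  i=0: 1197   i=1: 98   i=2: 40   i=3: 379
  i=4: 71   i=5: 1117   i=6: 707   i=7: 1265
  i=8: 879   i=9: 24     …   i=30: 891
  i=31: 1
Match at i=31, j=0: x = 31·37 + 0 = 1147.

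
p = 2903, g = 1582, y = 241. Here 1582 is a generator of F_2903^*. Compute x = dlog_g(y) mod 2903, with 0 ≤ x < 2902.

Baby-step giant-step with m = ceil(sqrt(2902)) = 54.
Baby table (1582^j mod 2903 for j=0..53):
  0:1  1:1582  2:338  3:564  4:1027  5:1937  6:1669  7:1531
  8:940  9:744  10:1293  11:1814  12:1584  13:599  14:1240  15:2155
  16:1088  17:2640  18:1966  19:1099  20:2624  21:2781  22:1497  23:2309
  24:864  25:2438  26:1732  27:2495  28:1913  29:1440  30:2128  31:1919
  32:2223  33:1253  34:2400  35:2579  36:1263  37:802  38:153  39:1097
  40:2363  41:2105  42:369  43:255  44:2796  45:2003  46:1573  47:615
  48:425  49:1757  50:1403  51:1654  52:1025  53:1676
Giant step factor: 1582^(-54) ≡ 573 (mod 2903).
Scan 241·573^i mod 2903 for i = 0, 1, …:
  i=0: 241   i=1: 1652   i=2: 218   i=3: 85
  i=4: 2257   i=5: 1426   i=6: 1355   i=7: 1314
  i=8: 1045   i=9: 767     …   i=50: 1745
  i=51: 1253
Match at i=51, j=33: x = 51·54 + 33 = 2787.

2787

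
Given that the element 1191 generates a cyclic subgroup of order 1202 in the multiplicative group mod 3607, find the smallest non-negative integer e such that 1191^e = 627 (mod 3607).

Baby-step giant-step with m = ceil(sqrt(1202)) = 35.
Baby table (1191^j mod 3607 for j=0..34):
  0:1  1:1191  2:930  3:281  4:2827  5:1626  6:3214  7:847
  8:2424  9:1384  10:3552  11:3028  12:2955  13:2580  14:3223  15:745
  16:3580  17:306  18:139  19:3234  20:3025  21:2989  22:3397  23:2380
  24:3085  25:2309  26:1485  27:1205  28:3176  29:2480  30:3154  31:1527
  32:729  33:2559  34:3461
Giant step factor: 1191^(-35) ≡ 2371 (mod 3607).
Scan 627·2371^i mod 3607 for i = 0, 1, …:
  i=0: 627   i=1: 533   i=2: 1293   i=3: 3360
  i=4: 2304   i=5: 1786   i=6: 3595   i=7: 404
  i=8: 2029   i=9: 2628     …   i=13: 3047
  i=14: 3223
Match at i=14, j=14: e = 14·35 + 14 = 504.

504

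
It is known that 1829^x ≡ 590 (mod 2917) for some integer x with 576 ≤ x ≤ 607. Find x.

Compute 1829^576 mod 2917 = 2882, then multiply by 1829 repeatedly:
  1829^576=2882  1829^577=159  1829^578=2028  1829^579=1705  1829^580=172
  1829^581=2469  1829^582=285  1829^583=2039  1829^584=1405  1829^585=2785
  1829^586=683  1829^587=731  1829^588=1013  1829^589=482  1829^590=644
  1829^591=2325  1829^592=2356  1829^593=715  1829^594=919  1829^595=659
  1829^596=590
Found 590 at exponent 596.

596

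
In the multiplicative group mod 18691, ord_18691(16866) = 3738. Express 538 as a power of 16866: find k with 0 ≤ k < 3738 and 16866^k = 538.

3214

Baby-step giant-step with m = ceil(sqrt(3738)) = 62.
Baby table (16866^j mod 18691 for j=0..61):
  0:1  1:16866  2:3627  3:16030  4:15356  5:11800  6:15723  7:14901
  8:1080  9:10246  10:10741  11:4534  12:5563  13:15429  14:9412  15:129
  16:7558  17:608  18:11860  19:18369  20:8229  21:9639  22:15747  23:8483
  24:13364  25:2455  26:5465  27:7369  28:9095  29:17924  30:16641  31:3050
  32:3668  33:15969  34:14535  35:14845  36:9825  37:12735  38:10229  39:4384
  40:17639  41:13418  42:16051  43:14413  44:13203  45:15915  46:939  47:5897
  48:3991  49:5915  50:8523  51:15128  52:16698  53:11171  54:4806  55:13820
  56:11350  57:14569  58:8868  59:2306  60:15716  61:8985
Giant step factor: 16866^(-62) ≡ 1048 (mod 18691).
Scan 538·1048^i mod 18691 for i = 0, 1, …:
  i=0: 538   i=1: 3094   i=2: 8969   i=3: 16630
  i=4: 8228   i=5: 6393   i=6: 8486   i=7: 15103
  i=8: 15358   i=9: 2233     …   i=50: 765
  i=51: 16698
Match at i=51, j=52: k = 51·62 + 52 = 3214.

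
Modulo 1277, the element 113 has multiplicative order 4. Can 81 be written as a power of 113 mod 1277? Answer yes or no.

no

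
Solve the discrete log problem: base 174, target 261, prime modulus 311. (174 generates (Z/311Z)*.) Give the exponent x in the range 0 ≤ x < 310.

87

Baby-step giant-step with m = ceil(sqrt(310)) = 18.
Baby table (174^j mod 311 for j=0..17):
  0:1  1:174  2:109  3:306  4:63  5:77  6:25  7:307
  8:237  9:186  10:20  11:59  12:3  13:211  14:16  15:296
  16:189  17:231
Giant step factor: 174^(-18) ≡ 141 (mod 311).
Scan 261·141^i mod 311 for i = 0, 1, …:
  i=0: 261   i=1: 103   i=2: 217   i=3: 119
  i=4: 296
Match at i=4, j=15: x = 4·18 + 15 = 87.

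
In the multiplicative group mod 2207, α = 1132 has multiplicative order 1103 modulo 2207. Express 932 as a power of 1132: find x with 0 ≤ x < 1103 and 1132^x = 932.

47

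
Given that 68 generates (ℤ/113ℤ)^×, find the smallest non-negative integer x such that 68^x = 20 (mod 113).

Baby-step giant-step with m = ceil(sqrt(112)) = 11.
Baby table (68^j mod 113 for j=0..10):
  0:1  1:68  2:104  3:66  4:81  5:84  6:62  7:35
  8:7  9:24  10:50
Giant step factor: 68^(-11) ≡ 34 (mod 113).
Scan 20·34^i mod 113 for i = 0, 1, …:
  i=0: 20   i=1: 2   i=2: 68
Match at i=2, j=1: x = 2·11 + 1 = 23.

23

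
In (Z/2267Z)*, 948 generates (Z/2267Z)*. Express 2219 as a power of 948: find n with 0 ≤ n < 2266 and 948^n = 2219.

Successive powers of 948 modulo 2267:
  948^0=1  948^1=948  948^2=972  948^3=1054  948^4=1712  948^5=2071
  948^6=86  948^7=2183  948^8=1980  948^9=2231  948^10=2144  948^11=1280
  948^12=595  948^13=1844  948^14=255  948^15=1438  948^16=757  948^17=1264
  948^18=1296  948^19=2161  948^20=1527  948^21=1250  948^22=1626  948^23=2155
  948^24=373  948^25=2219
So 948^25 ≡ 2219 (mod 2267), giving n = 25.

25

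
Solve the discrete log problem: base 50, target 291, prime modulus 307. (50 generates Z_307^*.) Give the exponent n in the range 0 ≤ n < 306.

231

Baby-step giant-step with m = ceil(sqrt(306)) = 18.
Baby table (50^j mod 307 for j=0..17):
  0:1  1:50  2:44  3:51  4:94  5:95  6:145  7:189
  8:240  9:27  10:122  11:267  12:149  13:82  14:109  15:231
  16:191  17:33
Giant step factor: 50^(-18) ≡ 299 (mod 307).
Scan 291·299^i mod 307 for i = 0, 1, …:
  i=0: 291   i=1: 128   i=2: 204   i=3: 210
  i=4: 162   i=5: 239   i=6: 237   i=7: 253
  i=8: 125   i=9: 228   i=10: 18   i=11: 163
  i=12: 231
Match at i=12, j=15: n = 12·18 + 15 = 231.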